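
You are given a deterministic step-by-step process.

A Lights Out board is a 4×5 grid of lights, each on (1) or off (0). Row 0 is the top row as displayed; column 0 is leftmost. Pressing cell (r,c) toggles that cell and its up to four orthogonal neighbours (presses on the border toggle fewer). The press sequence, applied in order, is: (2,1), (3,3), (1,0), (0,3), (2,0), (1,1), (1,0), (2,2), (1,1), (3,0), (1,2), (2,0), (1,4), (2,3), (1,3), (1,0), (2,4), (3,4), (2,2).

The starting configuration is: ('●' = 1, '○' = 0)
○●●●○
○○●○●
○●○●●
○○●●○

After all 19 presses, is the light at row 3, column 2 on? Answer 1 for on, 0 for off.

t=0: ○●●●○
○○●○●
○●○●●
○○●●○
t=1: ○●●●○
○●●○●
●○●●●
○●●●○
t=2: ○●●●○
○●●○●
●○●○●
○●○○●
t=3: ●●●●○
●○●○●
○○●○●
○●○○●
t=4: ●●○○●
●○●●●
○○●○●
○●○○●
t=5: ●●○○●
○○●●●
●●●○●
●●○○●
t=6: ●○○○●
●●○●●
●○●○●
●●○○●
t=7: ○○○○●
○○○●●
○○●○●
●●○○●
t=8: ○○○○●
○○●●●
○●○●●
●●●○●
t=9: ○●○○●
●●○●●
○○○●●
●●●○●
t=10: ○●○○●
●●○●●
●○○●●
○○●○●
t=11: ○●●○●
●○●○●
●○●●●
○○●○●
t=12: ○●●○●
○○●○●
○●●●●
●○●○●
t=13: ○●●○○
○○●●○
○●●●○
●○●○●
t=14: ○●●○○
○○●○○
○●○○●
●○●●●
t=15: ○●●●○
○○○●●
○●○●●
●○●●●
t=16: ●●●●○
●●○●●
●●○●●
●○●●●
t=17: ●●●●○
●●○●○
●●○○○
●○●●○
t=18: ●●●●○
●●○●○
●●○○●
●○●○●
t=19: ●●●●○
●●●●○
●○●●●
●○○○●

0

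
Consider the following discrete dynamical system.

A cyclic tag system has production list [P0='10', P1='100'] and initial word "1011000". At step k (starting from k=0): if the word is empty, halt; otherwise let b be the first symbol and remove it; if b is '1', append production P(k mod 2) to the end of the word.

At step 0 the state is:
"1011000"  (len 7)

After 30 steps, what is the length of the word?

8

step 0: "1011000"  (len 7)
step 1: "01100010"  (len 8)
step 2: "1100010"  (len 7)
step 3: "10001010"  (len 8)
step 4: "0001010100"  (len 10)
step 5: "001010100"  (len 9)
step 6: "01010100"  (len 8)
step 7: "1010100"  (len 7)
step 8: "010100100"  (len 9)
step 9: "10100100"  (len 8)
step 10: "0100100100"  (len 10)
step 11: "100100100"  (len 9)
step 12: "00100100100"  (len 11)
step 13: "0100100100"  (len 10)
step 14: "100100100"  (len 9)
step 15: "0010010010"  (len 10)
step 16: "010010010"  (len 9)
step 17: "10010010"  (len 8)
step 18: "0010010100"  (len 10)
step 19: "010010100"  (len 9)
step 20: "10010100"  (len 8)
step 21: "001010010"  (len 9)
step 22: "01010010"  (len 8)
step 23: "1010010"  (len 7)
step 24: "010010100"  (len 9)
step 25: "10010100"  (len 8)
step 26: "0010100100"  (len 10)
step 27: "010100100"  (len 9)
step 28: "10100100"  (len 8)
step 29: "010010010"  (len 9)
step 30: "10010010"  (len 8)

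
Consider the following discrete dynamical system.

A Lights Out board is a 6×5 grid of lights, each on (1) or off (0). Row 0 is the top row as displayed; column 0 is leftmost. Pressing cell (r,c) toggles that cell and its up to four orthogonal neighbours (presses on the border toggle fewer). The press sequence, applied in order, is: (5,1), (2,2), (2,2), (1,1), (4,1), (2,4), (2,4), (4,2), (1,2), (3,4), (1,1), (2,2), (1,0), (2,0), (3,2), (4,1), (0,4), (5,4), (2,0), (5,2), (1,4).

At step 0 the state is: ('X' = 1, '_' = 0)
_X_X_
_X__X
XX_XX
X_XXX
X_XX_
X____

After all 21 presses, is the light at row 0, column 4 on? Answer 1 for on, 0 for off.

gen 0: _X_X_
_X__X
XX_XX
X_XXX
X_XX_
X____
gen 1: _X_X_
_X__X
XX_XX
X_XXX
XXXX_
_XX__
gen 2: _X_X_
_XX_X
X_X_X
X__XX
XXXX_
_XX__
gen 3: _X_X_
_X__X
XX_XX
X_XXX
XXXX_
_XX__
gen 4: ___X_
X_X_X
X__XX
X_XXX
XXXX_
_XX__
gen 5: ___X_
X_X_X
X__XX
XXXXX
___X_
__X__
gen 6: ___X_
X_X__
X____
XXXX_
___X_
__X__
gen 7: ___X_
X_X_X
X__XX
XXXXX
___X_
__X__
gen 8: ___X_
X_X_X
X__XX
XX_XX
_XX__
_____
gen 9: __XX_
XX_XX
X_XXX
XX_XX
_XX__
_____
gen 10: __XX_
XX_XX
X_XX_
XX___
_XX_X
_____
gen 11: _XXX_
__XXX
XXXX_
XX___
_XX_X
_____
gen 12: _XXX_
___XX
X____
XXX__
_XX_X
_____
gen 13: XXXX_
XX_XX
_____
XXX__
_XX_X
_____
gen 14: XXXX_
_X_XX
XX___
_XX__
_XX_X
_____
gen 15: XXXX_
_X_XX
XXX__
___X_
_X__X
_____
gen 16: XXXX_
_X_XX
XXX__
_X_X_
X_X_X
_X___
gen 17: XXX_X
_X_X_
XXX__
_X_X_
X_X_X
_X___
gen 18: XXX_X
_X_X_
XXX__
_X_X_
X_X__
_X_XX
gen 19: XXX_X
XX_X_
__X__
XX_X_
X_X__
_X_XX
gen 20: XXX_X
XX_X_
__X__
XX_X_
X____
__X_X
gen 21: XXX__
XX__X
__X_X
XX_X_
X____
__X_X

0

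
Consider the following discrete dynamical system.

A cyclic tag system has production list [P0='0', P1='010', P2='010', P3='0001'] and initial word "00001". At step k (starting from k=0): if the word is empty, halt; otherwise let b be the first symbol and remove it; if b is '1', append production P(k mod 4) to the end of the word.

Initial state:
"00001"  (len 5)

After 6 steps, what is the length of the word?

0

t=0: "00001"  (len 5)
t=1: "0001"  (len 4)
t=2: "001"  (len 3)
t=3: "01"  (len 2)
t=4: "1"  (len 1)
t=5: "0"  (len 1)
t=6: (halted — word empty)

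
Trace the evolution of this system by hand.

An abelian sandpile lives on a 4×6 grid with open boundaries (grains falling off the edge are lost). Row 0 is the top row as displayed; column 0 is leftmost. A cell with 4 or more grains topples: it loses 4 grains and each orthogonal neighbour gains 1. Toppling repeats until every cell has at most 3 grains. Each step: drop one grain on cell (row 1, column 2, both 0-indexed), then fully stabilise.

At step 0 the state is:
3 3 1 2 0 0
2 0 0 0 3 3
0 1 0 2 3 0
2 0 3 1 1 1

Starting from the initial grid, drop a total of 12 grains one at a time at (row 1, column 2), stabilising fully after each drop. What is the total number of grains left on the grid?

0) 3 3 1 2 0 0
2 0 0 0 3 3
0 1 0 2 3 0
2 0 3 1 1 1
1) 3 3 1 2 0 0
2 0 1 0 3 3
0 1 0 2 3 0
2 0 3 1 1 1
2) 3 3 1 2 0 0
2 0 2 0 3 3
0 1 0 2 3 0
2 0 3 1 1 1
3) 3 3 1 2 0 0
2 0 3 0 3 3
0 1 0 2 3 0
2 0 3 1 1 1
4) 3 3 2 2 0 0
2 1 0 1 3 3
0 1 1 2 3 0
2 0 3 1 1 1
5) 3 3 2 2 0 0
2 1 1 1 3 3
0 1 1 2 3 0
2 0 3 1 1 1
6) 3 3 2 2 0 0
2 1 2 1 3 3
0 1 1 2 3 0
2 0 3 1 1 1
7) 3 3 2 2 0 0
2 1 3 1 3 3
0 1 1 2 3 0
2 0 3 1 1 1
8) 3 3 3 2 0 0
2 2 0 2 3 3
0 1 2 2 3 0
2 0 3 1 1 1
9) 3 3 3 2 0 0
2 2 1 2 3 3
0 1 2 2 3 0
2 0 3 1 1 1
10) 3 3 3 2 0 0
2 2 2 2 3 3
0 1 2 2 3 0
2 0 3 1 1 1
11) 3 3 3 2 0 0
2 2 3 2 3 3
0 1 2 2 3 0
2 0 3 1 1 1
12) 1 2 1 3 0 0
0 1 2 3 3 3
1 2 3 2 3 0
2 0 3 1 1 1

38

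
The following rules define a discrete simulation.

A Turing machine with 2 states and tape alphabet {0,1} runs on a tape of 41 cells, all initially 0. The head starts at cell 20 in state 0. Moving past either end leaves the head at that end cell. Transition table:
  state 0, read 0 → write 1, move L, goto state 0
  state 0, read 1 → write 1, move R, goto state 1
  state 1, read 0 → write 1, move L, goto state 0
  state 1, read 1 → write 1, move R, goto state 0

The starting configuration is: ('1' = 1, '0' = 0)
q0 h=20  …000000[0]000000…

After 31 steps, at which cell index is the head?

t=0: q0 h=20  …000000[0]000000…
t=1: q0 h=19  …000000[0]100000…
t=2: q0 h=18  …000000[0]110000…
t=3: q0 h=17  …000000[0]111000…
t=4: q0 h=16  …000000[0]111100…
t=5: q0 h=15  …000000[0]111110…
t=6: q0 h=14  …000000[0]111111…
t=7: q0 h=13  …000000[0]111111…
t=8: q0 h=12  …000000[0]111111…
t=9: q0 h=11  …000000[0]111111…
t=10: q0 h=10  …000000[0]111111…
t=11: q0 h= 9  …000000[0]111111…
t=12: q0 h= 8  …000000[0]111111…
t=13: q0 h= 7  …000000[0]111111…
t=14: q0 h= 6  |000000[0]111111…
t=15: q0 h= 5  |00000[0]111111…
t=16: q0 h= 4  |0000[0]111111…
t=17: q0 h= 3  |000[0]111111…
t=18: q0 h= 2  |00[0]111111…
t=19: q0 h= 1  |0[0]111111…
t=20: q0 h= 0  |[0]111111…
t=21: q0 h= 0  |[1]111111…
t=22: q1 h= 1  |1[1]111111…
t=23: q0 h= 2  |11[1]111111…
t=24: q1 h= 3  |111[1]111111…
t=25: q0 h= 4  |1111[1]111111…
t=26: q1 h= 5  |11111[1]111111…
t=27: q0 h= 6  |111111[1]111111…
t=28: q1 h= 7  …111111[1]111111…
t=29: q0 h= 8  …111111[1]111111…
t=30: q1 h= 9  …111111[1]111111…
t=31: q0 h=10  …111111[1]111111…

10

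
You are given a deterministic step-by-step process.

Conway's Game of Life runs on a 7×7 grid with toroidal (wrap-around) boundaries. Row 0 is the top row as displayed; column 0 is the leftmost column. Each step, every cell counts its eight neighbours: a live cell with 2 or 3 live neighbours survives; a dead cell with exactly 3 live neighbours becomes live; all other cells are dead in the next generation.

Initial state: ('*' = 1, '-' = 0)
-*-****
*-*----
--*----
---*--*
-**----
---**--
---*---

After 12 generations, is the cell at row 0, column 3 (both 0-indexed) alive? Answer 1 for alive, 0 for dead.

0) -*-****
*-*----
--*----
---*--*
-**----
---**--
---*---
1) **-****
*-*-***
-***---
-*-*---
--*-*--
---**--
-------
2) -***---
-------
-----**
-*--*--
--*-*--
---**--
*-*---*
3) ****---
--*----
-----*-
---**--
--*-**-
-**-**-
*---*--
4) *-**---
--**---
---**--
---*---
-**----
-**---*
*---***
5) *-*--*-
-*-----
----*--
---**--
**-*---
--**--*
----**-
6) -*--***
-*-----
---**--
--***--
**-----
****-**
-**-**-
7) -*-**-*
*-**---
----*--
-**-*--
-----*-
---*-*-
-------
8) **-**--
***--*-
----*--
---***-
--**-*-
----*--
--**-*-
9) *----*-
*-*--**
-**---*
--*--*-
--*--*-
-----*-
-**--*-
10) *-*-**-
--*--*-
--**---
--**-**
----***
-**-***
-*--**-
11) --*----
--*--**
-*---**
--*---*
-*-----
-**----
-------
12) -------
***--**
-**----
-**--**
**-----
-**----
-**----

0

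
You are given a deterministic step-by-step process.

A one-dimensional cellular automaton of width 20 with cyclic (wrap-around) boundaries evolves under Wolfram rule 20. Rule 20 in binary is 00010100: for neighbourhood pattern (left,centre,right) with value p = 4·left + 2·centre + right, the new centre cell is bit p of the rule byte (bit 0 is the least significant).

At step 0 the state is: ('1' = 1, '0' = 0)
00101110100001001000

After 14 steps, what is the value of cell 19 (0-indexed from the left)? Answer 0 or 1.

step 0: 00101110100001001000
step 1: 00100000110001101100
step 2: 00110000001000000010
step 3: 00001000001100000011
step 4: 10001100000010000000
step 5: 11000010000011000000
step 6: 00100011000000100000
step 7: 00110000100000110000
step 8: 00001000110000001000
step 9: 00001100001000001100
step 10: 00000010001100000010
step 11: 00000011000010000011
step 12: 10000000100011000000
step 13: 11000000110000100000
step 14: 00100000001000110000

0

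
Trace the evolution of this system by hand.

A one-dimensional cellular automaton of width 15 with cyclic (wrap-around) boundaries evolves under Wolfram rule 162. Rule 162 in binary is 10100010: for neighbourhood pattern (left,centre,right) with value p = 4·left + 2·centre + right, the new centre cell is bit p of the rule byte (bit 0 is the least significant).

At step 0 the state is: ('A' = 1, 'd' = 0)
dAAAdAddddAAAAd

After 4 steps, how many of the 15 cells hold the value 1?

0) dAAAdAddddAAAAd
1) AdAdAddddAdAAdd
2) dAdAddddAdAdddA
3) AdAddddAdAdddAd
4) dAddddAdAdddAdA

5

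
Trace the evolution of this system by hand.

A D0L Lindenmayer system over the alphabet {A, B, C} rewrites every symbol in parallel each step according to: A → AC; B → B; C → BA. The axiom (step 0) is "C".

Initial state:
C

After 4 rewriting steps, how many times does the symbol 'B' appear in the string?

0) C
1) BA
2) BAC
3) BACBA
4) BACBABAC

3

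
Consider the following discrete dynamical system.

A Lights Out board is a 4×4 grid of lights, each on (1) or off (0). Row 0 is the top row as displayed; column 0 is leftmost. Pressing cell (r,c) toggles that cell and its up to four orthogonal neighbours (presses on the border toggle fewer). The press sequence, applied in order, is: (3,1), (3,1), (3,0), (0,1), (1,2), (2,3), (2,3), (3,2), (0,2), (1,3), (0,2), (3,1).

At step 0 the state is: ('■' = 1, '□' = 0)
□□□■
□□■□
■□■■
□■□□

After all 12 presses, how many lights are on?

gen 0: □□□■
□□■□
■□■■
□■□□
gen 1: □□□■
□□■□
■■■■
■□■□
gen 2: □□□■
□□■□
■□■■
□■□□
gen 3: □□□■
□□■□
□□■■
■□□□
gen 4: ■■■■
□■■□
□□■■
■□□□
gen 5: ■■□■
□□□■
□□□■
■□□□
gen 6: ■■□■
□□□□
□□■□
■□□■
gen 7: ■■□■
□□□■
□□□■
■□□□
gen 8: ■■□■
□□□■
□□■■
■■■■
gen 9: ■□■□
□□■■
□□■■
■■■■
gen 10: ■□■■
□□□□
□□■□
■■■■
gen 11: ■■□□
□□■□
□□■□
■■■■
gen 12: ■■□□
□□■□
□■■□
□□□■

6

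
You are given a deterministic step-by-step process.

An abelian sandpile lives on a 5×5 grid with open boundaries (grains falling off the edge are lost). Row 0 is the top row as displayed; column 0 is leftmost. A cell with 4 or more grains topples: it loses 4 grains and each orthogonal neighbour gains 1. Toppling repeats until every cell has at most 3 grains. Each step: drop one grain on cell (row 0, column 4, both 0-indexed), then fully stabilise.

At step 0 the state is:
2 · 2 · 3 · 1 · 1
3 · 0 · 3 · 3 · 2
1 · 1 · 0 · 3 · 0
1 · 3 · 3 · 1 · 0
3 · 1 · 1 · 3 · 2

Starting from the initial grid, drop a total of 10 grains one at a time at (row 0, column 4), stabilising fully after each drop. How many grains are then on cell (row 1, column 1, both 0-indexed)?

1

k=0  2 · 2 · 3 · 1 · 1
3 · 0 · 3 · 3 · 2
1 · 1 · 0 · 3 · 0
1 · 3 · 3 · 1 · 0
3 · 1 · 1 · 3 · 2
k=1  2 · 2 · 3 · 1 · 2
3 · 0 · 3 · 3 · 2
1 · 1 · 0 · 3 · 0
1 · 3 · 3 · 1 · 0
3 · 1 · 1 · 3 · 2
k=2  2 · 2 · 3 · 1 · 3
3 · 0 · 3 · 3 · 2
1 · 1 · 0 · 3 · 0
1 · 3 · 3 · 1 · 0
3 · 1 · 1 · 3 · 2
k=3  2 · 2 · 3 · 2 · 0
3 · 0 · 3 · 3 · 3
1 · 1 · 0 · 3 · 0
1 · 3 · 3 · 1 · 0
3 · 1 · 1 · 3 · 2
k=4  2 · 2 · 3 · 2 · 1
3 · 0 · 3 · 3 · 3
1 · 1 · 0 · 3 · 0
1 · 3 · 3 · 1 · 0
3 · 1 · 1 · 3 · 2
k=5  2 · 2 · 3 · 2 · 2
3 · 0 · 3 · 3 · 3
1 · 1 · 0 · 3 · 0
1 · 3 · 3 · 1 · 0
3 · 1 · 1 · 3 · 2
k=6  2 · 2 · 3 · 2 · 3
3 · 0 · 3 · 3 · 3
1 · 1 · 0 · 3 · 0
1 · 3 · 3 · 1 · 0
3 · 1 · 1 · 3 · 2
k=7  2 · 3 · 1 · 1 · 2
3 · 1 · 1 · 3 · 1
1 · 1 · 2 · 0 · 2
1 · 3 · 3 · 2 · 0
3 · 1 · 1 · 3 · 2
k=8  2 · 3 · 1 · 1 · 3
3 · 1 · 1 · 3 · 1
1 · 1 · 2 · 0 · 2
1 · 3 · 3 · 2 · 0
3 · 1 · 1 · 3 · 2
k=9  2 · 3 · 1 · 2 · 0
3 · 1 · 1 · 3 · 2
1 · 1 · 2 · 0 · 2
1 · 3 · 3 · 2 · 0
3 · 1 · 1 · 3 · 2
k=10  2 · 3 · 1 · 2 · 1
3 · 1 · 1 · 3 · 2
1 · 1 · 2 · 0 · 2
1 · 3 · 3 · 2 · 0
3 · 1 · 1 · 3 · 2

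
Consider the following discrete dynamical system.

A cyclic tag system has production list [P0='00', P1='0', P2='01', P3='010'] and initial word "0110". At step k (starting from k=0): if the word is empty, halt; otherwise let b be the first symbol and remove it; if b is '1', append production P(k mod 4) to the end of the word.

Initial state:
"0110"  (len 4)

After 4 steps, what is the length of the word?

3

[0] "0110"  (len 4)
[1] "110"  (len 3)
[2] "100"  (len 3)
[3] "0001"  (len 4)
[4] "001"  (len 3)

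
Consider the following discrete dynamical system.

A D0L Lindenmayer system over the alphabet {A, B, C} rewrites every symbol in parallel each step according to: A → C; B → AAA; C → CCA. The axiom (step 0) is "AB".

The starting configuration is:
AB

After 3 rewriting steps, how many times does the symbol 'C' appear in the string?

t=0: AB
t=1: CAAA
t=2: CCACCC
t=3: CCACCACCCACCACCA

11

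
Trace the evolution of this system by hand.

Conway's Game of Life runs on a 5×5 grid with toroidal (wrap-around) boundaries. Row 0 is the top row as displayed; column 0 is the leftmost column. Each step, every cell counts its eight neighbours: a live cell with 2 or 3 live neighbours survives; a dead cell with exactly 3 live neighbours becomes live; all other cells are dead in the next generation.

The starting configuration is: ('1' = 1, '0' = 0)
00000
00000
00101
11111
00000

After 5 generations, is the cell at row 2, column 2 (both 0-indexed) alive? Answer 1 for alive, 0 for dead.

0) 00000
00000
00101
11111
00000
1) 00000
00000
00101
11101
11111
2) 11111
00000
00101
00000
00000
3) 11111
00000
00000
00000
11111
4) 00000
11111
00000
11111
00000
5) 11111
11111
00000
11111
11111

0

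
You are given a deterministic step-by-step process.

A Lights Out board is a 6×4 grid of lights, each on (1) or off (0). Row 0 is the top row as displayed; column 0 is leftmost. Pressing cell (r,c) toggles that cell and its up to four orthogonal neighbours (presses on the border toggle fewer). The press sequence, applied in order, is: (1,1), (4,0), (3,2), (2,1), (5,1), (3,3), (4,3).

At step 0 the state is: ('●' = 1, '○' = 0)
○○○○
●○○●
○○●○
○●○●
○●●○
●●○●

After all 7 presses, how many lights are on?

[0] ○○○○
●○○●
○○●○
○●○●
○●●○
●●○●
[1] ○●○○
○●●●
○●●○
○●○●
○●●○
●●○●
[2] ○●○○
○●●●
○●●○
●●○●
●○●○
○●○●
[3] ○●○○
○●●●
○●○○
●○●○
●○○○
○●○●
[4] ○●○○
○○●●
●○●○
●●●○
●○○○
○●○●
[5] ○●○○
○○●●
●○●○
●●●○
●●○○
●○●●
[6] ○●○○
○○●●
●○●●
●●○●
●●○●
●○●●
[7] ○●○○
○○●●
●○●●
●●○○
●●●○
●○●○

13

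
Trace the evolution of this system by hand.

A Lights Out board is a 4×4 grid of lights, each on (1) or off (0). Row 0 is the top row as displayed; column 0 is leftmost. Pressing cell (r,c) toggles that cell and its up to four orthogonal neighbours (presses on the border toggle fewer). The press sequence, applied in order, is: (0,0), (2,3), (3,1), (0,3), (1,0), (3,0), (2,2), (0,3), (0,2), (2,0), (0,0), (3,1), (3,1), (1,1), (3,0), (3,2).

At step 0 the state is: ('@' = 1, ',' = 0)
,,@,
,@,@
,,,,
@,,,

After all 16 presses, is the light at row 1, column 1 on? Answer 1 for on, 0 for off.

t=0: ,,@,
,@,@
,,,,
@,,,
t=1: @@@,
@@,@
,,,,
@,,,
t=2: @@@,
@@,,
,,@@
@,,@
t=3: @@@,
@@,,
,@@@
,@@@
t=4: @@,@
@@,@
,@@@
,@@@
t=5: ,@,@
,,,@
@@@@
,@@@
t=6: ,@,@
,,,@
,@@@
@,@@
t=7: ,@,@
,,@@
,,,,
@,,@
t=8: ,@@,
,,@,
,,,,
@,,@
t=9: ,,,@
,,,,
,,,,
@,,@
t=10: ,,,@
@,,,
@@,,
,,,@
t=11: @@,@
,,,,
@@,,
,,,@
t=12: @@,@
,,,,
@,,,
@@@@
t=13: @@,@
,,,,
@@,,
,,,@
t=14: @,,@
@@@,
@,,,
,,,@
t=15: @,,@
@@@,
,,,,
@@,@
t=16: @,,@
@@@,
,,@,
@,@,

1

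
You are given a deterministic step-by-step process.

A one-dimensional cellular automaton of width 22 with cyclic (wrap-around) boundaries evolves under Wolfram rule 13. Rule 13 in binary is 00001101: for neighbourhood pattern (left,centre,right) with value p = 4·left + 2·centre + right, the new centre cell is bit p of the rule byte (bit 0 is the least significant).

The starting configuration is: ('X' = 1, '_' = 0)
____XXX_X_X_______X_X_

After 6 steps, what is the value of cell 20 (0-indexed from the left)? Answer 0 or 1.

t=0: ____XXX_X_X_______X_X_
t=1: XXX_X___X_X_XXXXX_X_X_
t=2: X___X_X_X_X_X_____X_X_
t=3: X_X_X_X_X_X_X_XXX_X_X_
t=4: X_X_X_X_X_X_X_X___X_X_
t=5: X_X_X_X_X_X_X_X_X_X_X_
t=6: X_X_X_X_X_X_X_X_X_X_X_

1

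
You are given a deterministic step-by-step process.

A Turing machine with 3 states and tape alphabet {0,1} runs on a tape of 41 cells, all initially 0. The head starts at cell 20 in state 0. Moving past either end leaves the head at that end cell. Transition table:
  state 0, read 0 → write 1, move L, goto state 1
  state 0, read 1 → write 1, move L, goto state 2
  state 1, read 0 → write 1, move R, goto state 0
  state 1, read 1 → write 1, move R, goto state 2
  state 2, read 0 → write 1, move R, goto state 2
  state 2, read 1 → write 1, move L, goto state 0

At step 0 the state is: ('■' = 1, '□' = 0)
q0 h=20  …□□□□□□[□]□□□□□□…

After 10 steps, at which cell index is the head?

16

t=0: q0 h=20  …□□□□□□[□]□□□□□□…
t=1: q1 h=19  …□□□□□□[□]■□□□□□…
t=2: q0 h=20  …□□□□□■[■]□□□□□□…
t=3: q2 h=19  …□□□□□□[■]■□□□□□…
t=4: q0 h=18  …□□□□□□[□]■■□□□□…
t=5: q1 h=17  …□□□□□□[□]■■■□□□…
t=6: q0 h=18  …□□□□□■[■]■■□□□□…
t=7: q2 h=17  …□□□□□□[■]■■■□□□…
t=8: q0 h=16  …□□□□□□[□]■■■■□□…
t=9: q1 h=15  …□□□□□□[□]■■■■■□…
t=10: q0 h=16  …□□□□□■[■]■■■■□□…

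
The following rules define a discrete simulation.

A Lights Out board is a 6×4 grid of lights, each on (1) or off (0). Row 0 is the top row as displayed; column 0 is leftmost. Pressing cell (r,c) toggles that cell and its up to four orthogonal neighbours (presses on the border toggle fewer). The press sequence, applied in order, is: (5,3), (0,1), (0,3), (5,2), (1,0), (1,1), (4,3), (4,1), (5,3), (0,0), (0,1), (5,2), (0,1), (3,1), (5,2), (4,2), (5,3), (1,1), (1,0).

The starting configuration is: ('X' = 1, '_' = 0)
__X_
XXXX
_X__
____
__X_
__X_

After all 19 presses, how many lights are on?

10

0) __X_
XXXX
_X__
____
__X_
__X_
1) __X_
XXXX
_X__
____
__XX
___X
2) XX__
X_XX
_X__
____
__XX
___X
3) XXXX
X_X_
_X__
____
__XX
___X
4) XXXX
X_X_
_X__
____
___X
_XX_
5) _XXX
_XX_
XX__
____
___X
_XX_
6) __XX
X___
X___
____
___X
_XX_
7) __XX
X___
X___
___X
__X_
_XXX
8) __XX
X___
X___
_X_X
XX__
__XX
9) __XX
X___
X___
_X_X
XX_X
____
10) XXXX
____
X___
_X_X
XX_X
____
11) ___X
_X__
X___
_X_X
XX_X
____
12) ___X
_X__
X___
_X_X
XXXX
_XXX
13) XXXX
____
X___
_X_X
XXXX
_XXX
14) XXXX
____
XX__
X_XX
X_XX
_XXX
15) XXXX
____
XX__
X_XX
X__X
____
16) XXXX
____
XX__
X__X
XXX_
__X_
17) XXXX
____
XX__
X__X
XXXX
___X
18) X_XX
XXX_
X___
X__X
XXXX
___X
19) __XX
__X_
____
X__X
XXXX
___X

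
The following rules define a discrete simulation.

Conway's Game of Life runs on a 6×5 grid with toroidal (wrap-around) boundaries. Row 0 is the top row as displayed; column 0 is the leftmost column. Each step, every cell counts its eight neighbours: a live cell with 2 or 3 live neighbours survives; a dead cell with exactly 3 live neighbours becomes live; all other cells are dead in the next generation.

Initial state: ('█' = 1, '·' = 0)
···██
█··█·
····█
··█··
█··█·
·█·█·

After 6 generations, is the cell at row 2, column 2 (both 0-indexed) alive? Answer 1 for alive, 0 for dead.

step 0: ···██
█··█·
····█
··█··
█··█·
·█·█·
step 1: █··█·
█··█·
···██
···██
·█·██
█··█·
step 2: ████·
█·██·
█·█··
·····
·····
██·█·
step 3: ·····
█····
··███
·····
·····
█··█·
step 4: ····█
···██
···██
···█·
·····
·····
step 5: ···██
█····
··█··
···██
·····
·····
step 6: ····█
···██
···██
···█·
·····
·····

0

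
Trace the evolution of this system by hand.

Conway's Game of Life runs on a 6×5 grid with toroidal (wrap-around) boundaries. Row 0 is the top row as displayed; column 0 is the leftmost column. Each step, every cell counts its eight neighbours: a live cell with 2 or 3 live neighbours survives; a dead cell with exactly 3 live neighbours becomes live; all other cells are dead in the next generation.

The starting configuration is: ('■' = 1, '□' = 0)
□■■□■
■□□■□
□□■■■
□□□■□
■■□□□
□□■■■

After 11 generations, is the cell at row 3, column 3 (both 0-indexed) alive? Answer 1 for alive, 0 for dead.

0

t=0: □■■□■
■□□■□
□□■■■
□□□■□
■■□□□
□□■■■
t=1: □■□□□
■□□□□
□□■□□
■■□■□
■■□□□
□□□□■
t=2: ■□□□□
□■□□□
■□■□■
■□□□■
□■■□□
□■□□□
t=3: ■■□□□
□■□□■
□□□■■
□□■□■
□■■□□
■■■□□
t=4: □□□□■
□■■■■
□□■□■
■■■□■
□□□□□
□□□□□
t=5: ■□■□■
□■■□■
□□□□□
■■■□■
■■□□□
□□□□□
t=6: ■□■□■
□■■□■
□□□□■
□□■□■
□□■□■
□□□□■
t=7: □□■□■
□■■□■
□■■□■
■□□□■
■□□□■
□■□□■
t=8: □□■□■
□□□□■
□□■□■
□□□□□
□■□■□
□■□□■
t=9: □□□□■
■□□□■
□□□■□
□□■■□
■□■□□
□■□□■
t=10: □□□■■
■□□■■
□□■■□
□■■■■
■□■□■
□■□■■
t=11: □□□□□
■□□□□
□□□□□
□□□□□
□□□□□
□■□□□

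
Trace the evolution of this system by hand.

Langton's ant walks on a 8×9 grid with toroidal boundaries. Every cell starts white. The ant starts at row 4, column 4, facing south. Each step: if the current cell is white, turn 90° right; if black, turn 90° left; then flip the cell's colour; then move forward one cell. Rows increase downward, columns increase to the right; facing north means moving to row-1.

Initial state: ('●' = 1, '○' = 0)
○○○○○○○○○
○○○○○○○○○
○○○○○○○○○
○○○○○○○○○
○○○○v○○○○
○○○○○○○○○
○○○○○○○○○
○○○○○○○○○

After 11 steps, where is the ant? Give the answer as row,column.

t=0: ○○○○○○○○○
○○○○○○○○○
○○○○○○○○○
○○○○○○○○○
○○○○v○○○○
○○○○○○○○○
○○○○○○○○○
○○○○○○○○○
t=1: ○○○○○○○○○
○○○○○○○○○
○○○○○○○○○
○○○○○○○○○
○○○<●○○○○
○○○○○○○○○
○○○○○○○○○
○○○○○○○○○
t=2: ○○○○○○○○○
○○○○○○○○○
○○○○○○○○○
○○○^○○○○○
○○○●●○○○○
○○○○○○○○○
○○○○○○○○○
○○○○○○○○○
t=3: ○○○○○○○○○
○○○○○○○○○
○○○○○○○○○
○○○●>○○○○
○○○●●○○○○
○○○○○○○○○
○○○○○○○○○
○○○○○○○○○
t=4: ○○○○○○○○○
○○○○○○○○○
○○○○○○○○○
○○○●●○○○○
○○○●v○○○○
○○○○○○○○○
○○○○○○○○○
○○○○○○○○○
t=5: ○○○○○○○○○
○○○○○○○○○
○○○○○○○○○
○○○●●○○○○
○○○●○>○○○
○○○○○○○○○
○○○○○○○○○
○○○○○○○○○
t=6: ○○○○○○○○○
○○○○○○○○○
○○○○○○○○○
○○○●●○○○○
○○○●○●○○○
○○○○○v○○○
○○○○○○○○○
○○○○○○○○○
t=7: ○○○○○○○○○
○○○○○○○○○
○○○○○○○○○
○○○●●○○○○
○○○●○●○○○
○○○○<●○○○
○○○○○○○○○
○○○○○○○○○
t=8: ○○○○○○○○○
○○○○○○○○○
○○○○○○○○○
○○○●●○○○○
○○○●^●○○○
○○○○●●○○○
○○○○○○○○○
○○○○○○○○○
t=9: ○○○○○○○○○
○○○○○○○○○
○○○○○○○○○
○○○●●○○○○
○○○●●>○○○
○○○○●●○○○
○○○○○○○○○
○○○○○○○○○
t=10: ○○○○○○○○○
○○○○○○○○○
○○○○○○○○○
○○○●●^○○○
○○○●●○○○○
○○○○●●○○○
○○○○○○○○○
○○○○○○○○○
t=11: ○○○○○○○○○
○○○○○○○○○
○○○○○○○○○
○○○●●●>○○
○○○●●○○○○
○○○○●●○○○
○○○○○○○○○
○○○○○○○○○

3,6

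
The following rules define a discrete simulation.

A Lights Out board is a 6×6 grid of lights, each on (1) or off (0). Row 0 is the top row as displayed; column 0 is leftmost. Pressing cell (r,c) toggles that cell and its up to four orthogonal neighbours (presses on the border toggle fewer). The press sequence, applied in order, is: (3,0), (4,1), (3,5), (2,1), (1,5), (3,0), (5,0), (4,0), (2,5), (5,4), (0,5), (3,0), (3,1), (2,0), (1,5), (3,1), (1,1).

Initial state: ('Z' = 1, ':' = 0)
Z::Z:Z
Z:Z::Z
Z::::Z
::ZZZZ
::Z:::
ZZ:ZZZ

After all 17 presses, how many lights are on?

19

[0] Z::Z:Z
Z:Z::Z
Z::::Z
::ZZZZ
::Z:::
ZZ:ZZZ
[1] Z::Z:Z
Z:Z::Z
:::::Z
ZZZZZZ
Z:Z:::
ZZ:ZZZ
[2] Z::Z:Z
Z:Z::Z
:::::Z
Z:ZZZZ
:Z::::
Z::ZZZ
[3] Z::Z:Z
Z:Z::Z
::::::
Z:ZZ::
:Z:::Z
Z::ZZZ
[4] Z::Z:Z
ZZZ::Z
ZZZ:::
ZZZZ::
:Z:::Z
Z::ZZZ
[5] Z::Z::
ZZZ:Z:
ZZZ::Z
ZZZZ::
:Z:::Z
Z::ZZZ
[6] Z::Z::
ZZZ:Z:
:ZZ::Z
::ZZ::
ZZ:::Z
Z::ZZZ
[7] Z::Z::
ZZZ:Z:
:ZZ::Z
::ZZ::
:Z:::Z
:Z:ZZZ
[8] Z::Z::
ZZZ:Z:
:ZZ::Z
Z:ZZ::
Z::::Z
ZZ:ZZZ
[9] Z::Z::
ZZZ:ZZ
:ZZ:Z:
Z:ZZ:Z
Z::::Z
ZZ:ZZZ
[10] Z::Z::
ZZZ:ZZ
:ZZ:Z:
Z:ZZ:Z
Z:::ZZ
ZZ::::
[11] Z::ZZZ
ZZZ:Z:
:ZZ:Z:
Z:ZZ:Z
Z:::ZZ
ZZ::::
[12] Z::ZZZ
ZZZ:Z:
ZZZ:Z:
:ZZZ:Z
::::ZZ
ZZ::::
[13] Z::ZZZ
ZZZ:Z:
Z:Z:Z:
Z::Z:Z
:Z::ZZ
ZZ::::
[14] Z::ZZZ
:ZZ:Z:
:ZZ:Z:
:::Z:Z
:Z::ZZ
ZZ::::
[15] Z::ZZ:
:ZZ::Z
:ZZ:ZZ
:::Z:Z
:Z::ZZ
ZZ::::
[16] Z::ZZ:
:ZZ::Z
::Z:ZZ
ZZZZ:Z
::::ZZ
ZZ::::
[17] ZZ:ZZ:
Z::::Z
:ZZ:ZZ
ZZZZ:Z
::::ZZ
ZZ::::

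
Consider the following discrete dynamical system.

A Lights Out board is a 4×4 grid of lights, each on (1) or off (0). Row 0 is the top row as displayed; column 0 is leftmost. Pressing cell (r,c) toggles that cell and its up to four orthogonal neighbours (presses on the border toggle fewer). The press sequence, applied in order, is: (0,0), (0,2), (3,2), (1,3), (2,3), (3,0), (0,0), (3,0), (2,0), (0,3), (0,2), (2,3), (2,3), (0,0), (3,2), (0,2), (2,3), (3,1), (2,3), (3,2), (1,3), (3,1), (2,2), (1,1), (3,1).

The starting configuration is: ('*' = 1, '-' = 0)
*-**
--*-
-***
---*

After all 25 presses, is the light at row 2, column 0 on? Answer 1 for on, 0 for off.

1

0) *-**
--*-
-***
---*
1) -***
*-*-
-***
---*
2) ----
*---
-***
---*
3) ----
*---
-*-*
-**-
4) ---*
*-**
-*--
-**-
5) ---*
*-*-
-***
-***
6) ---*
*-*-
****
*-**
7) **-*
--*-
****
*-**
8) **-*
--*-
-***
-***
9) **-*
*-*-
*-**
****
10) ***-
*-**
*-**
****
11) *--*
*--*
*-**
****
12) *--*
*---
*---
***-
13) *--*
*--*
*-**
****
14) -*-*
---*
*-**
****
15) -*-*
---*
*--*
*---
16) --*-
--**
*--*
*---
17) --*-
--*-
*-*-
*--*
18) --*-
--*-
***-
-***
19) --*-
--**
**-*
-**-
20) --*-
--**
****
---*
21) --**
----
***-
---*
22) --**
----
*-*-
****
23) --**
--*-
**-*
**-*
24) -***
**--
*--*
**-*
25) -***
**--
**-*
--**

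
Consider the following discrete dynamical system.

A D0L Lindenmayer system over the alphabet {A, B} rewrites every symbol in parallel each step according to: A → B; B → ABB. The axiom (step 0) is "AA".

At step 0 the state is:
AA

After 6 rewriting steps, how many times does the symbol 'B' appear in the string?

140

k=0  AA
k=1  BB
k=2  ABBABB
k=3  BABBABBBABBABB
k=4  ABBBABBABBBABBABBABBBABBABBBABBABB
k=5  BABBABBABBBABBABBBABBABBABBBABBABBBABBABBBABBABBABBBABBABBBABBABBABBBABBABBBABBABB
k=6  ABBBABBABBBABBABBBABBABBABBBABBABBBABBABBABBBABBABBBABBABB…ABBBABBABBBABBABBBABBABBABBBABBABBBABBABBABBBABBABBBABBABB  (len 198)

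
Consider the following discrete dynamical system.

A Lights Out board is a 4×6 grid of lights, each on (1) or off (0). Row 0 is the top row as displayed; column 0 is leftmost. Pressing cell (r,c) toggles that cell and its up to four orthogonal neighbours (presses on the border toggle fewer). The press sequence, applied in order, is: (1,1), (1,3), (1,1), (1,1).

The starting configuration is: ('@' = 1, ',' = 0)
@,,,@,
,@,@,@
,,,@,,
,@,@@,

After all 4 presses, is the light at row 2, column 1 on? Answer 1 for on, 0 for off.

1

k=0  @,,,@,
,@,@,@
,,,@,,
,@,@@,
k=1  @@,,@,
@,@@,@
,@,@,,
,@,@@,
k=2  @@,@@,
@,,,@@
,@,,,,
,@,@@,
k=3  @,,@@,
,@@,@@
,,,,,,
,@,@@,
k=4  @@,@@,
@,,,@@
,@,,,,
,@,@@,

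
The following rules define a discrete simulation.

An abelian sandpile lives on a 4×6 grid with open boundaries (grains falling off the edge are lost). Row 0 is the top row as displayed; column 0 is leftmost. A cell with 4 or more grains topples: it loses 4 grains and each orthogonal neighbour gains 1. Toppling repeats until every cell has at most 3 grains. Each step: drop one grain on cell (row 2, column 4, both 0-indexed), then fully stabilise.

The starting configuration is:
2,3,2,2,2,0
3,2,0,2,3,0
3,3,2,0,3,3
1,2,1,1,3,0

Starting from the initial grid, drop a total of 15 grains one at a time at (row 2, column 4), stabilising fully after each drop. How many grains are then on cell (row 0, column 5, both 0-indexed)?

2

0) 2,3,2,2,2,0
3,2,0,2,3,0
3,3,2,0,3,3
1,2,1,1,3,0
1) 2,3,2,2,3,0
3,2,0,3,0,2
3,3,2,1,3,0
1,2,1,2,0,2
2) 2,3,2,2,3,0
3,2,0,3,1,2
3,3,2,2,0,1
1,2,1,2,1,2
3) 2,3,2,2,3,0
3,2,0,3,1,2
3,3,2,2,1,1
1,2,1,2,1,2
4) 2,3,2,2,3,0
3,2,0,3,1,2
3,3,2,2,2,1
1,2,1,2,1,2
5) 2,3,2,2,3,0
3,2,0,3,1,2
3,3,2,2,3,1
1,2,1,2,1,2
6) 2,3,2,2,3,0
3,2,0,3,2,2
3,3,2,3,0,2
1,2,1,2,2,2
7) 2,3,2,2,3,0
3,2,0,3,2,2
3,3,2,3,1,2
1,2,1,2,2,2
8) 2,3,2,2,3,0
3,2,0,3,2,2
3,3,2,3,2,2
1,2,1,2,2,2
9) 2,3,2,2,3,0
3,2,0,3,2,2
3,3,2,3,3,2
1,2,1,2,2,2
10) 2,3,3,0,1,1
3,2,1,2,1,3
3,3,3,1,2,3
1,2,1,3,3,2
11) 2,3,3,0,1,1
3,2,1,2,1,3
3,3,3,1,3,3
1,2,1,3,3,2
12) 2,3,3,0,1,2
3,2,1,2,3,0
3,3,3,3,2,2
1,2,2,0,2,0
13) 2,3,3,0,1,2
3,2,1,2,3,0
3,3,3,3,3,2
1,2,2,0,2,0
14) 0,2,1,2,2,2
2,2,1,1,1,1
1,2,2,2,2,3
2,3,3,1,3,0
15) 0,2,1,2,2,2
2,2,1,1,1,1
1,2,2,2,3,3
2,3,3,1,3,0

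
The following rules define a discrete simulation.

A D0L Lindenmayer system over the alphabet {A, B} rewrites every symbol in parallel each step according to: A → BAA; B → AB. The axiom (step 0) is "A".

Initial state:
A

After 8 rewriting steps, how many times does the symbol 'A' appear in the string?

step 0: A
step 1: BAA
step 2: ABBAABAA
step 3: BAAABABBAABAAABBAABAA
step 4: ABBAABAABAAABBAAABABBAABAAABBAABAABAAABABBAABAAABBAABAA
step 5: BAAABABBAABAAABBAABAAABBAABAABAAABABBAABAABAAABBAAABABBAAB…BAAABBAABAABAAABBAAABABBAABAAABBAABAABAAABABBAABAAABBAABAA  (len 144)
step 6: ABBAABAABAAABBAAABABBAABAAABBAABAABAAABABBAABAAABBAABAABAA…BAAABBAABAABAAABBAAABABBAABAAABBAABAABAAABABBAABAAABBAABAA  (len 377)
step 7: BAAABABBAABAAABBAABAAABBAABAABAAABABBAABAABAAABBAAABABBAAB…BAAABBAABAABAAABBAAABABBAABAAABBAABAABAAABABBAABAAABBAABAA  (len 987)
step 8: ABBAABAABAAABBAAABABBAABAAABBAABAABAAABABBAABAAABBAABAABAA…BAAABBAABAABAAABBAAABABBAABAAABBAABAABAAABABBAABAAABBAABAA  (len 2584)

1597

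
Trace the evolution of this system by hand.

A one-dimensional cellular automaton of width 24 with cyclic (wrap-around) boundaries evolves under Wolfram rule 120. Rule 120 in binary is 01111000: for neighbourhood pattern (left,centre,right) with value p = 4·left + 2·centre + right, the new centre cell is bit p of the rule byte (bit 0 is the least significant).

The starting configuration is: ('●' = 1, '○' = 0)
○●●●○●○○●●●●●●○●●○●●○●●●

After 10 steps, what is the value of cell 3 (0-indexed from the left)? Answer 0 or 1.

0

gen 0: ○●●●○●○○●●●●●●○●●○●●○●●●
gen 1: ●●○●●○●○●○○○○●●●●●●●●●○●
gen 2: ○●●●●●○●○●○○○●○○○○○○○●●●
gen 3: ●●○○○●●○●○●○○○●○○○○○○●○●
gen 4: ○●●○○●●●○●○●○○○●○○○○○○●●
gen 5: ●●●●○●○●●○●○●○○○●○○○○○●●
gen 6: ○○○●●○●●●●○●○●○○○●○○○○●○
gen 7: ○○○●●●●○○●●○●○●○○○●○○○○●
gen 8: ●○○●○○●●○●●●○●○●○○○●○○○○
gen 9: ○●○○●○●●●●○●●○●○●○○○●○○○
gen 10: ○○●○○●●○○●●●●●○●○●○○○●○○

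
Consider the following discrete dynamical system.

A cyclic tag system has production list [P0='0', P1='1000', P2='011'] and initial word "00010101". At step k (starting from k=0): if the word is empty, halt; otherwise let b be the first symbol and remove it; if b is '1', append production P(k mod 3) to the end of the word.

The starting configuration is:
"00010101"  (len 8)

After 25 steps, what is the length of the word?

9

step 0: "00010101"  (len 8)
step 1: "0010101"  (len 7)
step 2: "010101"  (len 6)
step 3: "10101"  (len 5)
step 4: "01010"  (len 5)
step 5: "1010"  (len 4)
step 6: "010011"  (len 6)
step 7: "10011"  (len 5)
step 8: "00111000"  (len 8)
step 9: "0111000"  (len 7)
step 10: "111000"  (len 6)
step 11: "110001000"  (len 9)
step 12: "10001000011"  (len 11)
step 13: "00010000110"  (len 11)
step 14: "0010000110"  (len 10)
step 15: "010000110"  (len 9)
step 16: "10000110"  (len 8)
step 17: "00001101000"  (len 11)
step 18: "0001101000"  (len 10)
step 19: "001101000"  (len 9)
step 20: "01101000"  (len 8)
step 21: "1101000"  (len 7)
step 22: "1010000"  (len 7)
step 23: "0100001000"  (len 10)
step 24: "100001000"  (len 9)
step 25: "000010000"  (len 9)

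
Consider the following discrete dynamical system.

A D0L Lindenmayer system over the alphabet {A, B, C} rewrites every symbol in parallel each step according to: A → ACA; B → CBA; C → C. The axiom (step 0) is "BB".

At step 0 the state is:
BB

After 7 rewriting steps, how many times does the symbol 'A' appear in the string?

gen 0: BB
gen 1: CBACBA
gen 2: CCBAACACCBAACA
gen 3: CCCBAACAACACACACCCBAACAACACACA
gen 4: CCCCBAACAACACACAACACACACACACACACCCCBAACAACACACAACACACACACACACA
gen 5: CCCCCBAACAACACACAACACACACACACACAACACACACACACACACACACACACAC…BAACAACACACAACACACACACACACAACACACACACACACACACACACACACACACA  (len 126)
gen 6: CCCCCCBAACAACACACAACACACACACACACAACACACACACACACACACACACACA…CACACACACACACACACACACACACACACACACACACACACACACACACACACACACA  (len 254)
gen 7: CCCCCCCBAACAACACACAACACACACACACACAACACACACACACACACACACACAC…CACACACACACACACACACACACACACACACACACACACACACACACACACACACACA  (len 510)

254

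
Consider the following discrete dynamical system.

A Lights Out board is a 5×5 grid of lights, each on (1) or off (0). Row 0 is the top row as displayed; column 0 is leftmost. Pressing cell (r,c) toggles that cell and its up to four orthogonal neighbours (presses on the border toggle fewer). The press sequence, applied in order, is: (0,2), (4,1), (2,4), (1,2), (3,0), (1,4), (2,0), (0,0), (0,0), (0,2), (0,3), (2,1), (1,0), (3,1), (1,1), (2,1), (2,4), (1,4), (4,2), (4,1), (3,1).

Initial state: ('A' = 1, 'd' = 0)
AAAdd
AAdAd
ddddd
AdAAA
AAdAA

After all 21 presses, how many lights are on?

12

k=0  AAAdd
AAdAd
ddddd
AdAAA
AAdAA
k=1  AddAd
AAAAd
ddddd
AdAAA
AAdAA
k=2  AddAd
AAAAd
ddddd
AAAAA
ddAAA
k=3  AddAd
AAAAA
dddAA
AAAAd
ddAAA
k=4  AdAAd
AdddA
ddAAA
AAAAd
ddAAA
k=5  AdAAd
AdddA
AdAAA
ddAAd
AdAAA
k=6  AdAAA
AddAd
AdAAd
ddAAd
AdAAA
k=7  AdAAA
dddAd
dAAAd
AdAAd
AdAAA
k=8  dAAAA
AddAd
dAAAd
AdAAd
AdAAA
k=9  AdAAA
dddAd
dAAAd
AdAAd
AdAAA
k=10  AAddA
ddAAd
dAAAd
AdAAd
AdAAA
k=11  AAAAd
ddAdd
dAAAd
AdAAd
AdAAA
k=12  AAAAd
dAAdd
AddAd
AAAAd
AdAAA
k=13  dAAAd
AdAdd
dddAd
AAAAd
AdAAA
k=14  dAAAd
AdAdd
dAdAd
dddAd
AAAAA
k=15  ddAAd
dAddd
dddAd
dddAd
AAAAA
k=16  ddAAd
ddddd
AAAAd
dAdAd
AAAAA
k=17  ddAAd
ddddA
AAAdA
dAdAA
AAAAA
k=18  ddAAA
dddAd
AAAdd
dAdAA
AAAAA
k=19  ddAAA
dddAd
AAAdd
dAAAA
AdddA
k=20  ddAAA
dddAd
AAAdd
ddAAA
dAAdA
k=21  ddAAA
dddAd
AdAdd
AAdAA
ddAdA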